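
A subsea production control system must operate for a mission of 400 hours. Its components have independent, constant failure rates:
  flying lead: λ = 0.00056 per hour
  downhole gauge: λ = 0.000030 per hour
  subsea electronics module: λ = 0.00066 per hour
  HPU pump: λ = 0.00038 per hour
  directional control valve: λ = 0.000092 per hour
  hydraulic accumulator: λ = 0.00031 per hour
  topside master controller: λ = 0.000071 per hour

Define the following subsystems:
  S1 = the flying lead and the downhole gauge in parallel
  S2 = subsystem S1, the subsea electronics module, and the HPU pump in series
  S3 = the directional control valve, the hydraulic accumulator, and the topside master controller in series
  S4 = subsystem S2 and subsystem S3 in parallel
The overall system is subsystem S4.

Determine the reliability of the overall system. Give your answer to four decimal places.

R(flying lead) = exp(−0.00056 × 400) = 0.799315
R(downhole gauge) = exp(−0.000030 × 400) = 0.988072
R(subsea electronics module) = exp(−0.00066 × 400) = 0.767974
R(HPU pump) = exp(−0.00038 × 400) = 0.858988
R(directional control valve) = exp(−0.000092 × 400) = 0.963869
R(hydraulic accumulator) = exp(−0.00031 × 400) = 0.883380
R(topside master controller) = exp(−0.000071 × 400) = 0.971999
Parallel (flying lead and downhole gauge): 1 − (1 − 0.799315)(1 − 0.988072) = 0.997606
Series ([0.997606], subsea electronics module, and HPU pump): 0.997606 × 0.767974 × 0.858988 = 0.658101
Series (directional control valve, hydraulic accumulator, and topside master controller): 0.963869 × 0.883380 × 0.971999 = 0.827621
Parallel ([0.658101] and [0.827621]): 1 − (1 − 0.658101)(1 − 0.827621) = 0.9411

0.9411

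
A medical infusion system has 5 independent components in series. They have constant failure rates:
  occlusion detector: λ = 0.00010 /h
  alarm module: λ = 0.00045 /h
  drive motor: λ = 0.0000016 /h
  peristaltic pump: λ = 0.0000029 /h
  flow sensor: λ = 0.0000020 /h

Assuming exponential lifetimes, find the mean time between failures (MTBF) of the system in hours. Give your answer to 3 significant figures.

Series of exponential components: λ_sys = Σ λ_i
λ_sys = 0.00010 + 0.00045 + 0.0000016 + 0.0000029 + 0.0000020 = 5.5650e-04 /h
MTBF = 1 / λ_sys = 1800 h

1800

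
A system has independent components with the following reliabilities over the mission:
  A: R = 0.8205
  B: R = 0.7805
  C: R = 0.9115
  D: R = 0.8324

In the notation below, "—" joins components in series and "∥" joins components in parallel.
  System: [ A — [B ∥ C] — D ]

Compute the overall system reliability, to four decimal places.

Parallel (B and C): 1 − (1 − 0.780500)(1 − 0.911500) = 0.980574
Series (A, [0.980574], and D): 0.820500 × 0.980574 × 0.832400 = 0.6697

0.6697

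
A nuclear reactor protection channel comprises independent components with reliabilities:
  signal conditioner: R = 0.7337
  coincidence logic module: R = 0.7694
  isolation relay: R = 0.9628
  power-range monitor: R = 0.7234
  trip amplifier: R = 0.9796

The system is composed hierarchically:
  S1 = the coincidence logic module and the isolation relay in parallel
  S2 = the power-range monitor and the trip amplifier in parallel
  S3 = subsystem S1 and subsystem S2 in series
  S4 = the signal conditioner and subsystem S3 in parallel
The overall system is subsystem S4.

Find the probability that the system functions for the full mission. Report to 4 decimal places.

Parallel (coincidence logic module and isolation relay): 1 − (1 − 0.769400)(1 − 0.962800) = 0.991422
Parallel (power-range monitor and trip amplifier): 1 − (1 − 0.723400)(1 − 0.979600) = 0.994357
Series ([0.991422] and [0.994357]): 0.991422 × 0.994357 = 0.985827
Parallel (signal conditioner and [0.985827]): 1 − (1 − 0.733700)(1 − 0.985827) = 0.9962

0.9962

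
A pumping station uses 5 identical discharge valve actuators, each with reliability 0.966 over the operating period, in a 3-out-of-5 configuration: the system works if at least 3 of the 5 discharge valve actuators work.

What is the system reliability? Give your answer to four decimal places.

0.9996

R = Σ_{i=3}^{5} C(5,i) p^i (1−p)^{5−i} with p = 0.966
C(5,3)·0.966^3·0.034^2 = 0.010421
C(5,4)·0.966^4·0.034^1 = 0.148033
C(5,5)·0.966^5·0.034^0 = 0.841174
Sum = 0.9996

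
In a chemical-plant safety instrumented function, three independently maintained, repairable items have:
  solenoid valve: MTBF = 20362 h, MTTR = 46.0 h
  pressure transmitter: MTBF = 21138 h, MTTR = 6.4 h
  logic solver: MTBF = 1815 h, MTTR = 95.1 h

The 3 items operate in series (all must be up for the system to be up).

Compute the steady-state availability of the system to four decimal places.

A(solenoid valve) = MTBF/(MTBF+MTTR) = 20362/(20362+46.0) = 0.997746
A(pressure transmitter) = MTBF/(MTBF+MTTR) = 21138/(21138+6.4) = 0.999697
A(logic solver) = MTBF/(MTBF+MTTR) = 1815/(1815+95.1) = 0.950212
Series availability: 0.997746 × 0.999697 × 0.950212 = 0.9478

0.9478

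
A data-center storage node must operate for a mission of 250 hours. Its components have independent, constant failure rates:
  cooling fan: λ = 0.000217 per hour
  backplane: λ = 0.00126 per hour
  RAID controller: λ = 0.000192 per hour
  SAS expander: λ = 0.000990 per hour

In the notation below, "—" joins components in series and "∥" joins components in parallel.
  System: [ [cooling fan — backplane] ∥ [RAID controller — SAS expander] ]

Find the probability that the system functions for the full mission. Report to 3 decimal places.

0.921

R(cooling fan) = exp(−0.000217 × 250) = 0.94720
R(backplane) = exp(−0.00126 × 250) = 0.72979
R(RAID controller) = exp(−0.000192 × 250) = 0.95313
R(SAS expander) = exp(−0.000990 × 250) = 0.78075
Series (cooling fan and backplane): 0.94720 × 0.72979 = 0.69126
Series (RAID controller and SAS expander): 0.95313 × 0.78075 = 0.74416
Parallel ([0.69126] and [0.74416]): 1 − (1 − 0.69126)(1 − 0.74416) = 0.921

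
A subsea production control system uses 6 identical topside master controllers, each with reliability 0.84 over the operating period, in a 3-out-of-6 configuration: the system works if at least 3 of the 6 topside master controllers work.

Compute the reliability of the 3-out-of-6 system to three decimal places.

0.993

R = Σ_{i=3}^{6} C(6,i) p^i (1−p)^{6−i} with p = 0.84
C(6,3)·0.84^3·0.16^3 = 0.04855
C(6,4)·0.84^4·0.16^2 = 0.19118
C(6,5)·0.84^5·0.16^1 = 0.40148
C(6,6)·0.84^6·0.16^0 = 0.35130
Sum = 0.993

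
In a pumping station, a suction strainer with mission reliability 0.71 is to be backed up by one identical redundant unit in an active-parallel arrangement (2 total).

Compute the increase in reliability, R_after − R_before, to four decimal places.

R_before = 0.71
R_after = 1 − (1 − 0.71)^2 = 0.9159
ΔR = 0.9159 − 0.71 = 0.2059

0.2059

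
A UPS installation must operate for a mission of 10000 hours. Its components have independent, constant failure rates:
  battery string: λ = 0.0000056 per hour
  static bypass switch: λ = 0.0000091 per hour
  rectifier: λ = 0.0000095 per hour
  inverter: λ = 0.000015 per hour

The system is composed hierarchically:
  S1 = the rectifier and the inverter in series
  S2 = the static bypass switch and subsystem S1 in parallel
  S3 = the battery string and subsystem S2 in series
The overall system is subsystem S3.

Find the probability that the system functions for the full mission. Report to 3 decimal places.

R(battery string) = exp(−0.0000056 × 10000) = 0.94554
R(static bypass switch) = exp(−0.0000091 × 10000) = 0.91302
R(rectifier) = exp(−0.0000095 × 10000) = 0.90937
R(inverter) = exp(−0.000015 × 10000) = 0.86071
Series (rectifier and inverter): 0.90937 × 0.86071 = 0.78270
Parallel (static bypass switch and [0.78270]): 1 − (1 − 0.91302)(1 − 0.78270) = 0.98110
Series (battery string and [0.98110]): 0.94554 × 0.98110 = 0.928

0.928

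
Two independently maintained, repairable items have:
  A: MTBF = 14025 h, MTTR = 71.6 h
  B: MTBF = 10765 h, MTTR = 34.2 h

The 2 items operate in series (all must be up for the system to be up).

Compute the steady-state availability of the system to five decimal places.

A(A) = MTBF/(MTBF+MTTR) = 14025/(14025+71.6) = 0.994921
A(B) = MTBF/(MTBF+MTTR) = 10765/(10765+34.2) = 0.996833
Series availability: 0.994921 × 0.996833 = 0.99177

0.99177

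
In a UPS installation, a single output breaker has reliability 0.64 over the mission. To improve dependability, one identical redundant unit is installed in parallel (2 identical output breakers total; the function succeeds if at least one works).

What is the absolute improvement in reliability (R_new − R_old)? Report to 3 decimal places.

R_before = 0.64
R_after = 1 − (1 − 0.64)^2 = 0.870
ΔR = 0.870 − 0.64 = 0.230

0.230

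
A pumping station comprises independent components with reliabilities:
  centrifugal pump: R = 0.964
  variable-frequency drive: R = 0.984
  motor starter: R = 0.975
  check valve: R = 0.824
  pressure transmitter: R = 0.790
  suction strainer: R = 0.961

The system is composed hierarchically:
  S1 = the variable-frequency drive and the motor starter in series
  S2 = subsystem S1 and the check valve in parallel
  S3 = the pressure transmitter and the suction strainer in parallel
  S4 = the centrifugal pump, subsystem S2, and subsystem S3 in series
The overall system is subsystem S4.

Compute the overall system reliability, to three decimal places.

0.949

Series (variable-frequency drive and motor starter): 0.98400 × 0.97500 = 0.95940
Parallel ([0.95940] and check valve): 1 − (1 − 0.95940)(1 − 0.82400) = 0.99285
Parallel (pressure transmitter and suction strainer): 1 − (1 − 0.79000)(1 − 0.96100) = 0.99181
Series (centrifugal pump, [0.99285], and [0.99181]): 0.96400 × 0.99285 × 0.99181 = 0.949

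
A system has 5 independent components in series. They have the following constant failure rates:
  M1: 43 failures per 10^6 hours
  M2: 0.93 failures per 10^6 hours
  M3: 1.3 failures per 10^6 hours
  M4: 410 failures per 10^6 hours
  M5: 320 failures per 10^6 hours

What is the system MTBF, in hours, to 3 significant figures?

Series of exponential components: λ_sys = Σ λ_i
λ_sys = 0.000043 + 0.00000093 + 0.0000013 + 0.00041 + 0.00032 = 7.7523e-04 /h
MTBF = 1 / λ_sys = 1290 h

1290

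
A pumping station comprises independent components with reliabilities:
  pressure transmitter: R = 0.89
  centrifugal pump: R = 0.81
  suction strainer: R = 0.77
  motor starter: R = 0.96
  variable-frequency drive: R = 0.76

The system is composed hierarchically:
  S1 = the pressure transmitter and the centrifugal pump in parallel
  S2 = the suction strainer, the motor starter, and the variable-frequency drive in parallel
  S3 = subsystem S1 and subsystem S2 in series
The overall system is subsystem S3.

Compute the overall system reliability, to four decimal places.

Parallel (pressure transmitter and centrifugal pump): 1 − (1 − 0.890000)(1 − 0.810000) = 0.979100
Parallel (suction strainer, motor starter, and variable-frequency drive): 1 − (1 − 0.770000)(1 − 0.960000)(1 − 0.760000) = 0.997792
Series ([0.979100] and [0.997792]): 0.979100 × 0.997792 = 0.9769

0.9769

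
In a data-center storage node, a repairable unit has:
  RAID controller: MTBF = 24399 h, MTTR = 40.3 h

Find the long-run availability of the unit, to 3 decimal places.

0.998

A(RAID controller) = MTBF/(MTBF+MTTR) = 24399/(24399+40.3) = 0.998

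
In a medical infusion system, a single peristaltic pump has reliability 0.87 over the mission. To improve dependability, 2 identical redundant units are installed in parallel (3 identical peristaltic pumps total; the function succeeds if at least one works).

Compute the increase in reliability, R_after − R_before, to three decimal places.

R_before = 0.87
R_after = 1 − (1 − 0.87)^3 = 0.998
ΔR = 0.998 − 0.87 = 0.128

0.128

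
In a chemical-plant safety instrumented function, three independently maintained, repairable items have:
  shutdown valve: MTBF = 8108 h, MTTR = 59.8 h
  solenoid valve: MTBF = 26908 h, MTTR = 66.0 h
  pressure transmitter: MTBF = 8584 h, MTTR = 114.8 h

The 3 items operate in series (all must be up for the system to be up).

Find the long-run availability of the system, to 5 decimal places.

A(shutdown valve) = MTBF/(MTBF+MTTR) = 8108/(8108+59.8) = 0.992679
A(solenoid valve) = MTBF/(MTBF+MTTR) = 26908/(26908+66.0) = 0.997553
A(pressure transmitter) = MTBF/(MTBF+MTTR) = 8584/(8584+114.8) = 0.986803
Series availability: 0.992679 × 0.997553 × 0.986803 = 0.97718

0.97718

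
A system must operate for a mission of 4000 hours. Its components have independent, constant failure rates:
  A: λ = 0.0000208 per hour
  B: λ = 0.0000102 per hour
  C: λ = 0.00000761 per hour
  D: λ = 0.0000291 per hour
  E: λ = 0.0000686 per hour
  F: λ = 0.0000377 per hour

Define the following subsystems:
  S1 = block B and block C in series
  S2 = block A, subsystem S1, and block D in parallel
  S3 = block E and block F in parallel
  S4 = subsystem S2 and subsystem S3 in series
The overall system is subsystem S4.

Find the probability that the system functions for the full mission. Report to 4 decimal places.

R(A) = exp(−0.0000208 × 4000) = 0.920167
R(B) = exp(−0.0000102 × 4000) = 0.960021
R(C) = exp(−0.00000761 × 4000) = 0.970019
R(D) = exp(−0.0000291 × 4000) = 0.890119
R(E) = exp(−0.0000686 × 4000) = 0.760028
R(F) = exp(−0.0000377 × 4000) = 0.860020
Series (B and C): 0.960021 × 0.970019 = 0.931239
Parallel (A, [0.931239], and D): 1 − (1 − 0.920167)(1 − 0.931239)(1 − 0.890119) = 0.999397
Parallel (E and F): 1 − (1 − 0.760028)(1 − 0.860020) = 0.966409
Series ([0.999397] and [0.966409]): 0.999397 × 0.966409 = 0.9658

0.9658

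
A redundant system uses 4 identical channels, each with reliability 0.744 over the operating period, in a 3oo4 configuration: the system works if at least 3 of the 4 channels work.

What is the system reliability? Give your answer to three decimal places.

R = Σ_{i=3}^{4} C(4,i) p^i (1−p)^{4−i} with p = 0.744
C(4,3)·0.744^3·0.256^1 = 0.42171
C(4,4)·0.744^4·0.256^0 = 0.30640
Sum = 0.728

0.728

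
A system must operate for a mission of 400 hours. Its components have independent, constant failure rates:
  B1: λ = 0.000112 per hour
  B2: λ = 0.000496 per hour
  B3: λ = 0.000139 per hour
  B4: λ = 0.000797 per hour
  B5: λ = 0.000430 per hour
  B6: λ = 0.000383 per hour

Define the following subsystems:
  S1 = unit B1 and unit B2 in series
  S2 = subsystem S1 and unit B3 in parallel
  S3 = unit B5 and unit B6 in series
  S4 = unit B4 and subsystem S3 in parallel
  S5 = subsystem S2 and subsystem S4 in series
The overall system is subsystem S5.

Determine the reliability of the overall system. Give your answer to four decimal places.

R(B1) = exp(−0.000112 × 400) = 0.956189
R(B2) = exp(−0.000496 × 400) = 0.820042
R(B3) = exp(−0.000139 × 400) = 0.945917
R(B4) = exp(−0.000797 × 400) = 0.727021
R(B5) = exp(−0.000430 × 400) = 0.841979
R(B6) = exp(−0.000383 × 400) = 0.857958
Series (B1 and B2): 0.956189 × 0.820042 = 0.784115
Parallel ([0.784115] and B3): 1 − (1 − 0.784115)(1 − 0.945917) = 0.988324
Series (B5 and B6): 0.841979 × 0.857958 = 0.722383
Parallel (B4 and [0.722383]): 1 − (1 − 0.727021)(1 − 0.722383) = 0.924216
Series ([0.988324] and [0.924216]): 0.988324 × 0.924216 = 0.9134

0.9134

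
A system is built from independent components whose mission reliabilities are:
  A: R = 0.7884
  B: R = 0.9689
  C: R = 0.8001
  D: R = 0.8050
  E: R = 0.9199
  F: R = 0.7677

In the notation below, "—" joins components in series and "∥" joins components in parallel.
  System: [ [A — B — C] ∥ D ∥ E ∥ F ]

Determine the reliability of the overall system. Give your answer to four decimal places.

0.9986

Series (A, B, and C): 0.788400 × 0.968900 × 0.800100 = 0.611181
Parallel ([0.611181], D, E, and F): 1 − (1 − 0.611181)(1 − 0.805000)(1 − 0.919900)(1 − 0.767700) = 0.9986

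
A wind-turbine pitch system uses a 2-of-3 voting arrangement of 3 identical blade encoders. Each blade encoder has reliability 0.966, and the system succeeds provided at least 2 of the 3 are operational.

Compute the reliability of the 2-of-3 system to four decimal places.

0.9966

R = Σ_{i=2}^{3} C(3,i) p^i (1−p)^{3−i} with p = 0.966
C(3,2)·0.966^2·0.034^1 = 0.095182
C(3,3)·0.966^3·0.034^0 = 0.901429
Sum = 0.9966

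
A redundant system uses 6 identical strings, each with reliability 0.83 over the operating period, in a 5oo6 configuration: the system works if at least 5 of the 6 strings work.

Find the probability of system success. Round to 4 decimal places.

0.7287

R = Σ_{i=5}^{6} C(6,i) p^i (1−p)^{6−i} with p = 0.83
C(6,5)·0.83^5·0.17^1 = 0.401782
C(6,6)·0.83^6·0.17^0 = 0.326940
Sum = 0.7287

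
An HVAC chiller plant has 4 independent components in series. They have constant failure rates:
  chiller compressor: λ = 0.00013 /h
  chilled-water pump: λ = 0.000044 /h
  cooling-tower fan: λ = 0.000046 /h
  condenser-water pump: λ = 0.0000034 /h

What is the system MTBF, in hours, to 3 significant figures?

Series of exponential components: λ_sys = Σ λ_i
λ_sys = 0.00013 + 0.000044 + 0.000046 + 0.0000034 = 2.2340e-04 /h
MTBF = 1 / λ_sys = 4480 h

4480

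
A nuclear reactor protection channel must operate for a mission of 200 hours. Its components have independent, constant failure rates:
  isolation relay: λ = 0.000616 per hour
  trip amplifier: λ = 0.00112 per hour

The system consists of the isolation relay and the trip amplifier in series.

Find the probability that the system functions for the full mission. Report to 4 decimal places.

0.7067

R(isolation relay) = exp(−0.000616 × 200) = 0.884087
R(trip amplifier) = exp(−0.00112 × 200) = 0.799315
Series (isolation relay and trip amplifier): 0.884087 × 0.799315 = 0.7067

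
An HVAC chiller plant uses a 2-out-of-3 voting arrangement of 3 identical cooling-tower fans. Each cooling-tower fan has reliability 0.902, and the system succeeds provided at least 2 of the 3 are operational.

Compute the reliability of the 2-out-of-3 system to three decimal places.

0.973

R = Σ_{i=2}^{3} C(3,i) p^i (1−p)^{3−i} with p = 0.902
C(3,2)·0.902^2·0.098^1 = 0.23920
C(3,3)·0.902^3·0.098^0 = 0.73387
Sum = 0.973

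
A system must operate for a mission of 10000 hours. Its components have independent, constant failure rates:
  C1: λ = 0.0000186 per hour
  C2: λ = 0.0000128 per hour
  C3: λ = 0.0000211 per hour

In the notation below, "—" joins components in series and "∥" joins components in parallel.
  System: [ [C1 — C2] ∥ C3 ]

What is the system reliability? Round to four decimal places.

R(C1) = exp(−0.0000186 × 10000) = 0.830274
R(C2) = exp(−0.0000128 × 10000) = 0.879853
R(C3) = exp(−0.0000211 × 10000) = 0.809774
Series (C1 and C2): 0.830274 × 0.879853 = 0.730519
Parallel ([0.730519] and C3): 1 − (1 − 0.730519)(1 − 0.809774) = 0.9487

0.9487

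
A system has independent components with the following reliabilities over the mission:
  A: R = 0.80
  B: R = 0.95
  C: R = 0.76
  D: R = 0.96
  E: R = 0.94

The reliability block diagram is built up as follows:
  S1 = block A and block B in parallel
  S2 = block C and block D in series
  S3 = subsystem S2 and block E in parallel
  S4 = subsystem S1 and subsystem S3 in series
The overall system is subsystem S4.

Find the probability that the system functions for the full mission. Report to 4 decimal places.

Parallel (A and B): 1 − (1 − 0.800000)(1 − 0.950000) = 0.990000
Series (C and D): 0.760000 × 0.960000 = 0.729600
Parallel ([0.729600] and E): 1 − (1 − 0.729600)(1 − 0.940000) = 0.983776
Series ([0.990000] and [0.983776]): 0.990000 × 0.983776 = 0.9739

0.9739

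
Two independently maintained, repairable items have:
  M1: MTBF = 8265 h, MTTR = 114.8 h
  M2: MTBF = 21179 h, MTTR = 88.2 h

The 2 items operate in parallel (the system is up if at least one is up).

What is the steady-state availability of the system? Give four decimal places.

0.9999

A(M1) = MTBF/(MTBF+MTTR) = 8265/(8265+114.8) = 0.986300
A(M2) = MTBF/(MTBF+MTTR) = 21179/(21179+88.2) = 0.995853
Parallel availability: 1 − (1 − 0.986300)(1 − 0.995853) = 0.9999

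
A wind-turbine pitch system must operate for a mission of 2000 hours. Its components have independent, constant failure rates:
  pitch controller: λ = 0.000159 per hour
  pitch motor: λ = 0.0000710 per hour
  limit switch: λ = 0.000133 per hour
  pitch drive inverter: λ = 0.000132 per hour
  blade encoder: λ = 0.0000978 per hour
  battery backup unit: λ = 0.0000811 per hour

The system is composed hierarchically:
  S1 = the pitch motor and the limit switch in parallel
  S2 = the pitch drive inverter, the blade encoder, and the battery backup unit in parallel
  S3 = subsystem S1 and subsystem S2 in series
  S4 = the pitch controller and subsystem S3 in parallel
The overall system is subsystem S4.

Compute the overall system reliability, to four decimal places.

R(pitch controller) = exp(−0.000159 × 2000) = 0.727603
R(pitch motor) = exp(−0.0000710 × 2000) = 0.867621
R(limit switch) = exp(−0.000133 × 2000) = 0.766439
R(pitch drive inverter) = exp(−0.000132 × 2000) = 0.767974
R(blade encoder) = exp(−0.0000978 × 2000) = 0.822341
R(battery backup unit) = exp(−0.0000811 × 2000) = 0.850271
Parallel (pitch motor and limit switch): 1 − (1 − 0.867621)(1 − 0.766439) = 0.969081
Parallel (pitch drive inverter, blade encoder, and battery backup unit): 1 − (1 − 0.767974)(1 − 0.822341)(1 − 0.850271) = 0.993828
Series ([0.969081] and [0.993828]): 0.969081 × 0.993828 = 0.963100
Parallel (pitch controller and [0.963100]): 1 − (1 − 0.727603)(1 − 0.963100) = 0.9899

0.9899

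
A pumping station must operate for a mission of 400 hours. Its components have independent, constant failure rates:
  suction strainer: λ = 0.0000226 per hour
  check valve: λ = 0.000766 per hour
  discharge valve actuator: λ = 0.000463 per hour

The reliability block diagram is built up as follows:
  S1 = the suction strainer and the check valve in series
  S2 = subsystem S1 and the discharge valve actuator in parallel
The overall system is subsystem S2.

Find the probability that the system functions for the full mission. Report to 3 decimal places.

0.954

R(suction strainer) = exp(−0.0000226 × 400) = 0.99100
R(check valve) = exp(−0.000766 × 400) = 0.73609
R(discharge valve actuator) = exp(−0.000463 × 400) = 0.83094
Series (suction strainer and check valve): 0.99100 × 0.73609 = 0.72947
Parallel ([0.72947] and discharge valve actuator): 1 − (1 − 0.72947)(1 − 0.83094) = 0.954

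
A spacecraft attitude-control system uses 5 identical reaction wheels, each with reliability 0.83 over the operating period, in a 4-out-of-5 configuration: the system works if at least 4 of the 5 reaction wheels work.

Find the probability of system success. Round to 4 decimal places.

0.7973

R = Σ_{i=4}^{5} C(5,i) p^i (1−p)^{5−i} with p = 0.83
C(5,4)·0.83^4·0.17^1 = 0.403396
C(5,5)·0.83^5·0.17^0 = 0.393904
Sum = 0.7973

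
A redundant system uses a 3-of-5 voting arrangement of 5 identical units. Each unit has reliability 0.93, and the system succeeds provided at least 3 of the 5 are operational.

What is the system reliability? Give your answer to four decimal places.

0.9969

R = Σ_{i=3}^{5} C(5,i) p^i (1−p)^{5−i} with p = 0.93
C(5,3)·0.93^3·0.07^2 = 0.039413
C(5,4)·0.93^4·0.07^1 = 0.261818
C(5,5)·0.93^5·0.07^0 = 0.695688
Sum = 0.9969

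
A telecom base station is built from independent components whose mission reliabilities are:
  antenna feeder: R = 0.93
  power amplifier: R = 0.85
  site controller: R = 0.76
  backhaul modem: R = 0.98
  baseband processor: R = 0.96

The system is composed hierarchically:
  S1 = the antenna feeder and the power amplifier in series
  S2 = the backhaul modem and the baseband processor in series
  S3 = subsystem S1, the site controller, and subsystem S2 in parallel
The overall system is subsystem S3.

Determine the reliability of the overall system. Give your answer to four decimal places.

0.9970

Series (antenna feeder and power amplifier): 0.930000 × 0.850000 = 0.790500
Series (backhaul modem and baseband processor): 0.980000 × 0.960000 = 0.940800
Parallel ([0.790500], site controller, and [0.940800]): 1 − (1 − 0.790500)(1 − 0.760000)(1 − 0.940800) = 0.9970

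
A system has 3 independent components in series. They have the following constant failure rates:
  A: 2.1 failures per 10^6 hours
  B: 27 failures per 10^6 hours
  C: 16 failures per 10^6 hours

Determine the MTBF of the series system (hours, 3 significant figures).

Series of exponential components: λ_sys = Σ λ_i
λ_sys = 0.0000021 + 0.000027 + 0.000016 = 4.5100e-05 /h
MTBF = 1 / λ_sys = 22200 h

22200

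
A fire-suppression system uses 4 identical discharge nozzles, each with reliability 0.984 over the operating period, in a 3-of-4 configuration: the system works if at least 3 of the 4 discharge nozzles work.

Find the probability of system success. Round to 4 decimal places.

R = Σ_{i=3}^{4} C(4,i) p^i (1−p)^{4−i} with p = 0.984
C(4,3)·0.984^3·0.016^1 = 0.060977
C(4,4)·0.984^4·0.016^0 = 0.937520
Sum = 0.9985

0.9985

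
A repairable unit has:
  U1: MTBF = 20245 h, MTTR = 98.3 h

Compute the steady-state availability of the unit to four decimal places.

A(U1) = MTBF/(MTBF+MTTR) = 20245/(20245+98.3) = 0.9952

0.9952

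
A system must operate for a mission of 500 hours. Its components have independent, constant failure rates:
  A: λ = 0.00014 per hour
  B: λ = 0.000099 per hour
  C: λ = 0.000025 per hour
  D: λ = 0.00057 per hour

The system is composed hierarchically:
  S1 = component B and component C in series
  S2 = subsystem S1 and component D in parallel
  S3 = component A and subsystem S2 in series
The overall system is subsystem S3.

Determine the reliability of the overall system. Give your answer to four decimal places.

0.9185

R(A) = exp(−0.00014 × 500) = 0.932394
R(B) = exp(−0.000099 × 500) = 0.951705
R(C) = exp(−0.000025 × 500) = 0.987578
R(D) = exp(−0.00057 × 500) = 0.752014
Series (B and C): 0.951705 × 0.987578 = 0.939883
Parallel ([0.939883] and D): 1 − (1 − 0.939883)(1 − 0.752014) = 0.985092
Series (A and [0.985092]): 0.932394 × 0.985092 = 0.9185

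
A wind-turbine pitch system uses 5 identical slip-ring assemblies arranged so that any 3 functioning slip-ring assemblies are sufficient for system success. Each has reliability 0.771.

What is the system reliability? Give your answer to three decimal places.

R = Σ_{i=3}^{5} C(5,i) p^i (1−p)^{5−i} with p = 0.771
C(5,3)·0.771^3·0.229^2 = 0.24034
C(5,4)·0.771^4·0.229^1 = 0.40460
C(5,5)·0.771^5·0.229^0 = 0.27244
Sum = 0.917

0.917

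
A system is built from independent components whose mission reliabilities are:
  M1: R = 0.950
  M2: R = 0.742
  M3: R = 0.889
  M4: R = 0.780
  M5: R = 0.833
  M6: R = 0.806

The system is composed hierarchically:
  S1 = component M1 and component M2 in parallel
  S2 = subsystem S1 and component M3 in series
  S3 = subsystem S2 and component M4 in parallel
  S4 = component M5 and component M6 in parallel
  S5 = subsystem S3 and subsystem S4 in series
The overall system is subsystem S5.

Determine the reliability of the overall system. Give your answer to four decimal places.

Parallel (M1 and M2): 1 − (1 − 0.950000)(1 − 0.742000) = 0.987100
Series ([0.987100] and M3): 0.987100 × 0.889000 = 0.877532
Parallel ([0.877532] and M4): 1 − (1 − 0.877532)(1 − 0.780000) = 0.973057
Parallel (M5 and M6): 1 − (1 − 0.833000)(1 − 0.806000) = 0.967602
Series ([0.973057] and [0.967602]): 0.973057 × 0.967602 = 0.9415

0.9415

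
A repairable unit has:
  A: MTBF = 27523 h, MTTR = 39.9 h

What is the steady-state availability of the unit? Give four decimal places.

0.9986

A(A) = MTBF/(MTBF+MTTR) = 27523/(27523+39.9) = 0.9986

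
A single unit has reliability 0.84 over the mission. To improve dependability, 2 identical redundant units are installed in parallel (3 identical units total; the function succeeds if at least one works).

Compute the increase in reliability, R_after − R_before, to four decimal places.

R_before = 0.84
R_after = 1 − (1 − 0.84)^3 = 0.9959
ΔR = 0.9959 − 0.84 = 0.1559

0.1559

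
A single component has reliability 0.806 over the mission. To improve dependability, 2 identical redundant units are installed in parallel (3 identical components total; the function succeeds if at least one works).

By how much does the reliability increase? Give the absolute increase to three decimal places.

R_before = 0.806
R_after = 1 − (1 − 0.806)^3 = 0.993
ΔR = 0.993 − 0.806 = 0.187

0.187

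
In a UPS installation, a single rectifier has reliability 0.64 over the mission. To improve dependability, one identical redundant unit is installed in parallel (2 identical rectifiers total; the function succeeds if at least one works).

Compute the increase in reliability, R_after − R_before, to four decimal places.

R_before = 0.64
R_after = 1 − (1 − 0.64)^2 = 0.8704
ΔR = 0.8704 − 0.64 = 0.2304

0.2304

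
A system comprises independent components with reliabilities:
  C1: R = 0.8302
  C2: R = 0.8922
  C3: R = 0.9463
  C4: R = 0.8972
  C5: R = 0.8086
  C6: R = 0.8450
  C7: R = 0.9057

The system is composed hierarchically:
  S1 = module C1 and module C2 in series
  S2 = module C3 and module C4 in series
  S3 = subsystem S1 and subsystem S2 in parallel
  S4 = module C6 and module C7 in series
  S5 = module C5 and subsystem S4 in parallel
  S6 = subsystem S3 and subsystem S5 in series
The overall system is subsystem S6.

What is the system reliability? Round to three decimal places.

0.918

Series (C1 and C2): 0.83020 × 0.89220 = 0.74070
Series (C3 and C4): 0.94630 × 0.89720 = 0.84902
Parallel ([0.74070] and [0.84902]): 1 − (1 − 0.74070)(1 − 0.84902) = 0.96085
Series (C6 and C7): 0.84500 × 0.90570 = 0.76532
Parallel (C5 and [0.76532]): 1 − (1 − 0.80860)(1 − 0.76532) = 0.95508
Series ([0.96085] and [0.95508]): 0.96085 × 0.95508 = 0.918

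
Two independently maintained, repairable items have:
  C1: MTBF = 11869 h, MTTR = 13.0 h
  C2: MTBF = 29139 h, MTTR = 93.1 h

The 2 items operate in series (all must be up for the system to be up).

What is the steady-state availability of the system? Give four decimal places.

0.9957

A(C1) = MTBF/(MTBF+MTTR) = 11869/(11869+13.0) = 0.998906
A(C2) = MTBF/(MTBF+MTTR) = 29139/(29139+93.1) = 0.996815
Series availability: 0.998906 × 0.996815 = 0.9957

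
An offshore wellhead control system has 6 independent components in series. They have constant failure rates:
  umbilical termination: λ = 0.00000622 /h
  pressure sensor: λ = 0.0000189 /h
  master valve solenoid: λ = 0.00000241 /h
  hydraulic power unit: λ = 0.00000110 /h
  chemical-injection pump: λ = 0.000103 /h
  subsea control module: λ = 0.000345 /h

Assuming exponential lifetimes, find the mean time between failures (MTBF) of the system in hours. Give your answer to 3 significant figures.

2100

Series of exponential components: λ_sys = Σ λ_i
λ_sys = 0.00000622 + 0.0000189 + 0.00000241 + 0.00000110 + 0.000103 + 0.000345 = 4.7663e-04 /h
MTBF = 1 / λ_sys = 2100 h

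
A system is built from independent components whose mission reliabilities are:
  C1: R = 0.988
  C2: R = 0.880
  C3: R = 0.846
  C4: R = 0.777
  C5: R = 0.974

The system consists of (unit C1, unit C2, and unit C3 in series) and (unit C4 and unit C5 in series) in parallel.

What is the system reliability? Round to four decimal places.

Series (C1, C2, and C3): 0.988000 × 0.880000 × 0.846000 = 0.735546
Series (C4 and C5): 0.777000 × 0.974000 = 0.756798
Parallel ([0.735546] and [0.756798]): 1 − (1 − 0.735546)(1 − 0.756798) = 0.9357

0.9357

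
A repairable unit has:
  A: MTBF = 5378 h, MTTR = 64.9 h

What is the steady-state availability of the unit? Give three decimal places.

0.988

A(A) = MTBF/(MTBF+MTTR) = 5378/(5378+64.9) = 0.988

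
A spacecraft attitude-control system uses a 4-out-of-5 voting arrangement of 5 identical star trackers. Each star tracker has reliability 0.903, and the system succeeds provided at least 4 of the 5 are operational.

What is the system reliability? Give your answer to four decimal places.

0.9229

R = Σ_{i=4}^{5} C(5,i) p^i (1−p)^{5−i} with p = 0.903
C(5,4)·0.903^4·0.097^1 = 0.322473
C(5,5)·0.903^5·0.097^0 = 0.600397
Sum = 0.9229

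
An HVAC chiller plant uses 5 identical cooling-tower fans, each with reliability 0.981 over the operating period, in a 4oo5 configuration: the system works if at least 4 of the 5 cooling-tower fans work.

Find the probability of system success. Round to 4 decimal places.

R = Σ_{i=4}^{5} C(5,i) p^i (1−p)^{5−i} with p = 0.981
C(5,4)·0.981^4·0.019^1 = 0.087983
C(5,5)·0.981^5·0.019^0 = 0.908542
Sum = 0.9965

0.9965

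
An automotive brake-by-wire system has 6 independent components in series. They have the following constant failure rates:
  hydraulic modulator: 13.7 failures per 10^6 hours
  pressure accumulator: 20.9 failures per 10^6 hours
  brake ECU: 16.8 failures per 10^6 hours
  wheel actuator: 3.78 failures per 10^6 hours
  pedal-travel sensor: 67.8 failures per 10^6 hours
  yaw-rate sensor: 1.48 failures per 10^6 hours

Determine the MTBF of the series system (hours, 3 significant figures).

8030

Series of exponential components: λ_sys = Σ λ_i
λ_sys = 0.0000137 + 0.0000209 + 0.0000168 + 0.00000378 + 0.0000678 + 0.00000148 = 1.2446e-04 /h
MTBF = 1 / λ_sys = 8030 h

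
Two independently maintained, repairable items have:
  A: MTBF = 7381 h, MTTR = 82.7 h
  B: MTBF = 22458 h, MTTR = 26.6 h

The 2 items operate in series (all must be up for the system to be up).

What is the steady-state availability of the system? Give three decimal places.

A(A) = MTBF/(MTBF+MTTR) = 7381/(7381+82.7) = 0.988920
A(B) = MTBF/(MTBF+MTTR) = 22458/(22458+26.6) = 0.998817
Series availability: 0.988920 × 0.998817 = 0.988

0.988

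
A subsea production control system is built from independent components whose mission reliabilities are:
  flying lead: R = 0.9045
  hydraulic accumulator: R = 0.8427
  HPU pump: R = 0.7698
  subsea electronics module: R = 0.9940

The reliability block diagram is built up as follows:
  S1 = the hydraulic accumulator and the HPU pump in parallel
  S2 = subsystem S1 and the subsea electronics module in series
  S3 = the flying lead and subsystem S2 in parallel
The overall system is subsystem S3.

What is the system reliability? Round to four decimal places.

0.9960

Parallel (hydraulic accumulator and HPU pump): 1 − (1 − 0.842700)(1 − 0.769800) = 0.963790
Series ([0.963790] and subsea electronics module): 0.963790 × 0.994000 = 0.958007
Parallel (flying lead and [0.958007]): 1 − (1 − 0.904500)(1 − 0.958007) = 0.9960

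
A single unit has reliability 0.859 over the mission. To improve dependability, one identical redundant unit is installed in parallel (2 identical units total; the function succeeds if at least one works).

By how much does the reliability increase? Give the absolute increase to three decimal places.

R_before = 0.859
R_after = 1 − (1 − 0.859)^2 = 0.980
ΔR = 0.980 − 0.859 = 0.121

0.121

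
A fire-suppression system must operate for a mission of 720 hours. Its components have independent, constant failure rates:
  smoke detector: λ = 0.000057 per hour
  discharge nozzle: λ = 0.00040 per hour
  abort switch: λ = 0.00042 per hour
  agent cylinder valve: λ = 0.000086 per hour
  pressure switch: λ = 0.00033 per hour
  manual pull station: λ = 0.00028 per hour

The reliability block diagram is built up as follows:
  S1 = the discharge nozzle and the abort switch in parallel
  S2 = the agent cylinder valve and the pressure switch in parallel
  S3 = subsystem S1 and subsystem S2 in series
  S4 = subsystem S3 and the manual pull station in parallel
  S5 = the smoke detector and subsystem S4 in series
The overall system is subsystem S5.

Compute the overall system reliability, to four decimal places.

R(smoke detector) = exp(−0.000057 × 720) = 0.959791
R(discharge nozzle) = exp(−0.00040 × 720) = 0.749762
R(abort switch) = exp(−0.00042 × 720) = 0.739042
R(agent cylinder valve) = exp(−0.000086 × 720) = 0.939958
R(pressure switch) = exp(−0.00033 × 720) = 0.788518
R(manual pull station) = exp(−0.00028 × 720) = 0.817422
Parallel (discharge nozzle and abort switch): 1 − (1 − 0.749762)(1 − 0.739042) = 0.934698
Parallel (agent cylinder valve and pressure switch): 1 − (1 − 0.939958)(1 − 0.788518) = 0.987302
Series ([0.934698] and [0.987302]): 0.934698 × 0.987302 = 0.922829
Parallel ([0.922829] and manual pull station): 1 − (1 − 0.922829)(1 − 0.817422) = 0.985910
Series (smoke detector and [0.985910]): 0.959791 × 0.985910 = 0.9463

0.9463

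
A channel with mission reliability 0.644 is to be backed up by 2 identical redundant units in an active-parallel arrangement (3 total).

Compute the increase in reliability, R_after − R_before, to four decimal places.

0.3109

R_before = 0.644
R_after = 1 − (1 − 0.644)^3 = 0.9549
ΔR = 0.9549 − 0.644 = 0.3109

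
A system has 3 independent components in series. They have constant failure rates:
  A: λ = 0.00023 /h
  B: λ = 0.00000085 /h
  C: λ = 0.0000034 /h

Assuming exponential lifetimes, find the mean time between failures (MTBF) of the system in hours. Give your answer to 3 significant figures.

4270

Series of exponential components: λ_sys = Σ λ_i
λ_sys = 0.00023 + 0.00000085 + 0.0000034 = 2.3425e-04 /h
MTBF = 1 / λ_sys = 4270 h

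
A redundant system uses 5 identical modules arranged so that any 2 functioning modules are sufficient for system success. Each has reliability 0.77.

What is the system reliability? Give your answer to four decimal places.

0.9886

R = Σ_{i=2}^{5} C(5,i) p^i (1−p)^{5−i} with p = 0.77
C(5,2)·0.77^2·0.23^3 = 0.072138
C(5,3)·0.77^3·0.23^2 = 0.241506
C(5,4)·0.77^4·0.23^1 = 0.404260
C(5,5)·0.77^5·0.23^0 = 0.270678
Sum = 0.9886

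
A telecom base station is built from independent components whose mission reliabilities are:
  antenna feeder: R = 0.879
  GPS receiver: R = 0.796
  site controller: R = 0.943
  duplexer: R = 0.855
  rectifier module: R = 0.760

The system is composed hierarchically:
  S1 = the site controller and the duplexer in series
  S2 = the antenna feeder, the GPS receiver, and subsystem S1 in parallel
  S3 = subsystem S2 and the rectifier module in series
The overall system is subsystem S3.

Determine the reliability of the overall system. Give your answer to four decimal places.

Series (site controller and duplexer): 0.943000 × 0.855000 = 0.806265
Parallel (antenna feeder, GPS receiver, and [0.806265]): 1 − (1 − 0.879000)(1 − 0.796000)(1 − 0.806265) = 0.995218
Series ([0.995218] and rectifier module): 0.995218 × 0.760000 = 0.7564

0.7564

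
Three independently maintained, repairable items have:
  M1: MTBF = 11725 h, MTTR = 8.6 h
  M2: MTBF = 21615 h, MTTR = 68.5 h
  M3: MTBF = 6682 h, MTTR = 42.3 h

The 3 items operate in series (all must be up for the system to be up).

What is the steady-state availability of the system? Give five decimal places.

A(M1) = MTBF/(MTBF+MTTR) = 11725/(11725+8.6) = 0.999267
A(M2) = MTBF/(MTBF+MTTR) = 21615/(21615+68.5) = 0.996841
A(M3) = MTBF/(MTBF+MTTR) = 6682/(6682+42.3) = 0.993709
Series availability: 0.999267 × 0.996841 × 0.993709 = 0.98984

0.98984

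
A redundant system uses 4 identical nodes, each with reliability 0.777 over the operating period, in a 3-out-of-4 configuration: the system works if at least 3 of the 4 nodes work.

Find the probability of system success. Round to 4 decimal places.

0.7829

R = Σ_{i=3}^{4} C(4,i) p^i (1−p)^{4−i} with p = 0.777
C(4,3)·0.777^3·0.223^1 = 0.418435
C(4,4)·0.777^4·0.223^0 = 0.364489
Sum = 0.7829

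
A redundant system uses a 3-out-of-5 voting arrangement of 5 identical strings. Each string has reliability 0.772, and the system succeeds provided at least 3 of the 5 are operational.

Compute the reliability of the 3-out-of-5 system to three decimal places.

0.918

R = Σ_{i=3}^{5} C(5,i) p^i (1−p)^{5−i} with p = 0.772
C(5,3)·0.772^3·0.228^2 = 0.23918
C(5,4)·0.772^4·0.228^1 = 0.40492
C(5,5)·0.772^5·0.228^0 = 0.27421
Sum = 0.918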